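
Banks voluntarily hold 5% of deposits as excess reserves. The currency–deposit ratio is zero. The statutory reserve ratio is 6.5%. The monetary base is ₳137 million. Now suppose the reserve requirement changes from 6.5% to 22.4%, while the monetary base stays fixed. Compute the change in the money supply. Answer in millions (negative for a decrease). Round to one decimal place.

-691.3 million

Initially m₁ = 1 / (0.065 + 0.05) ≈ 8.69565, so M₁ = 8.69565 × 137 ≈ 1191.3041 million.
After the change m₂ = 1 / (0.224 + 0.05) ≈ 3.64964, so M₂ = 3.64964 × 137 ≈ 500.0007 million.
ΔM = M₂ − M₁ = 500.0007 − 1191.3041 = -691.3034 million.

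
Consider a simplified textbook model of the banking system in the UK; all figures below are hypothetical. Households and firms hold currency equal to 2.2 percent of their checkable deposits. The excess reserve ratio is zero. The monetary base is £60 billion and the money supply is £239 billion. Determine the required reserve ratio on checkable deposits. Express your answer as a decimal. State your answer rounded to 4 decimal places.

Using m = M/MB = 239/60 ≈ 3.983333. Since m = (1 + c)/(c + rr + e), the denominator satisfies c + rr + e = (1 + c)/m = (1 + 0.022) / 3.983333 ≈ 0.256569.
With c = 0.022 and e = 0, the required reserve ratio on checkable deposits is 0.256569 − 0.022 − 0 = 0.234569.

0.2346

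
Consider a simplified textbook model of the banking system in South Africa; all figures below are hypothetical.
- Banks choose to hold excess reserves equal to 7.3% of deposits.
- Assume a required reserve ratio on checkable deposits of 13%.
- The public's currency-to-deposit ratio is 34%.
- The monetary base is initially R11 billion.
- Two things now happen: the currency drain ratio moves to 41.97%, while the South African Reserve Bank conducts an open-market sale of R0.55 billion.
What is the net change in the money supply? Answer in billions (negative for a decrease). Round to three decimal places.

Before: m₁ = (1 + 0.34) / (0.13 + 0.073 + 0.34) ≈ 2.467772, MB₁ = 11, so M₁ = 2.467772 × 11 ≈ 27.1455 billion.
After: m₂ = (1 + 0.4197) / (0.13 + 0.073 + 0.4197) ≈ 2.279910, MB₂ = 11 − 0.55 = 10.45, so M₂ = 2.279910 × 10.45 ≈ 23.8251 billion.
ΔM = M₂ − M₁ = 23.8251 − 27.1455 = -3.3204 billion.

-3.320 billion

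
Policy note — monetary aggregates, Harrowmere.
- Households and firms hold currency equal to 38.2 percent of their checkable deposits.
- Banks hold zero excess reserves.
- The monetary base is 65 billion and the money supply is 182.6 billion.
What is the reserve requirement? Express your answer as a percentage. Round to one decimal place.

11.0%

Using m = M/MB = 182.6/65 ≈ 2.809231. Since m = (1 + c)/(c + rr + e), the denominator satisfies c + rr + e = (1 + c)/m = (1 + 0.382) / 2.809231 ≈ 0.491950.
With c = 0.382 and e = 0, the reserve requirement is 0.491950 − 0.382 − 0 = 0.10995.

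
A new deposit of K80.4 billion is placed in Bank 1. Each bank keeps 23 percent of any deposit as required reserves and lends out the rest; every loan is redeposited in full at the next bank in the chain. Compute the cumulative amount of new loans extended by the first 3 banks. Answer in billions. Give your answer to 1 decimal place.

K146.3 billion

Bank i lends (1 − rr)^i of the original deposit: Bank 1 lends 80.4·0.7700 = 61.9080, Bank 2 lends 80.4·0.7700² ≈ 47.6692, and so on.
Summing a geometric series: total = 80.4·[0.7700·(1 − 0.7700^3) / (1 − 0.7700)] ≈ 146.2824 billion.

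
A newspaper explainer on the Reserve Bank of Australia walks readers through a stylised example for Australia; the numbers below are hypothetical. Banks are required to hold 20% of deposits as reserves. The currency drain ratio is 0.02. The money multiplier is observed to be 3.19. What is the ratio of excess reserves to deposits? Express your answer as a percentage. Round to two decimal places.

9.97%

Using m = 3.19. Since m = (1 + c)/(c + rr + e), the denominator satisfies c + rr + e = (1 + c)/m = (1 + 0.02) / 3.19 ≈ 0.319749.
With c = 0.02 and rr = 0.2, the ratio of excess reserves to deposits is 0.319749 − 0.02 − 0.2 = 0.099749.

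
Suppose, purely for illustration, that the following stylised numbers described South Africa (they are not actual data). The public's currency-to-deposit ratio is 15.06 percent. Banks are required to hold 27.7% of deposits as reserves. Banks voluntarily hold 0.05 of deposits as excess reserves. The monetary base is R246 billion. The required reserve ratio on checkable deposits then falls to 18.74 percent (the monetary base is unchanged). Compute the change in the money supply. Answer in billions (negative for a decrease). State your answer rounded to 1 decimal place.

Initially m₁ = (1 + 0.1506) / (0.277 + 0.05 + 0.1506) ≈ 2.40913, so M₁ = 2.40913 × 246 ≈ 592.646 billion.
After the change m₂ = (1 + 0.1506) / (0.1874 + 0.05 + 0.1506) ≈ 2.96546, so M₂ = 2.96546 × 246 ≈ 729.5032 billion.
ΔM = M₂ − M₁ = 729.5032 − 592.646 = 136.8572 billion.

R136.9 billion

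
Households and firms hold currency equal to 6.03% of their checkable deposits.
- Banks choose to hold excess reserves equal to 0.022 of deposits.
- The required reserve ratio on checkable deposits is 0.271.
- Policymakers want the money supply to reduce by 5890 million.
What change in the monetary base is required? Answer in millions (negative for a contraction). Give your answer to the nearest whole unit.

-1963 million

The money multiplier is m = (1 + c) / (rr + e + c) = (1 + 0.0603) / (0.271 + 0.022 + 0.0603) ≈ 3.00113.
ΔMB = ΔM / m = (−5890) / 3.00113 ≈ -1962.5941 million.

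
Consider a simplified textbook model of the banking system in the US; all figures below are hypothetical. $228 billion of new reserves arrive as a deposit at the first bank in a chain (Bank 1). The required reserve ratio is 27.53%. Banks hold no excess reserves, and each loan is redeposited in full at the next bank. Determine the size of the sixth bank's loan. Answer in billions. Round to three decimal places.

$33.028 billion

Each bank lends a fraction (1 − rr) = 0.7247 of the deposit it receives, so Bank 6 receives 228·0.7247^5 and lends 228·0.7247^6 ≈ 33.0282 billion.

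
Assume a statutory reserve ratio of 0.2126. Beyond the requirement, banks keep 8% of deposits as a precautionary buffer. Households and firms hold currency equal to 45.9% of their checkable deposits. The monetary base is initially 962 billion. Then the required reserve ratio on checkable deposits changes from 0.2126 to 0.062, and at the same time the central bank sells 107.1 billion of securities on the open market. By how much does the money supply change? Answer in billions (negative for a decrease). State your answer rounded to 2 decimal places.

Before: m₁ = (1 + 0.459) / (0.2126 + 0.08 + 0.459) ≈ 1.941192, MB₁ = 962, so M₁ = 1.941192 × 962 ≈ 1867.4267 billion.
After: m₂ = (1 + 0.459) / (0.062 + 0.08 + 0.459) ≈ 2.427621, MB₂ = 962 − 107.1 = 854.9, so M₂ = 2.427621 × 854.9 ≈ 2075.3732 billion.
ΔM = M₂ − M₁ = 2075.3732 − 1867.4267 = 207.9465 billion.

207.95 billion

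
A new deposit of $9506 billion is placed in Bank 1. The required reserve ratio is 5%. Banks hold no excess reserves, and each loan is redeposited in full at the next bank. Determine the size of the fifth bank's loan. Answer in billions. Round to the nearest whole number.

Each bank lends a fraction (1 − rr) = 0.9500 of the deposit it receives, so Bank 5 receives 9506·0.9500^4 and lends 9506·0.9500^5 ≈ 7355.5616 billion.

$7356 billion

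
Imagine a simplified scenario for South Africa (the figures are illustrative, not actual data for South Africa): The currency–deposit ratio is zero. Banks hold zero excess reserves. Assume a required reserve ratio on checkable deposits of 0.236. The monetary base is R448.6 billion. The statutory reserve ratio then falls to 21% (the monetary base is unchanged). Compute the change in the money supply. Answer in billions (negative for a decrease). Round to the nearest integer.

Initially m₁ = 1 / (0.236) ≈ 4.2373, so M₁ = 4.2373 × 448.6 ≈ 1900.8528 billion.
After the change m₂ = 1 / (0.21) ≈ 4.7619, so M₂ = 4.7619 × 448.6 ≈ 2136.1883 billion.
ΔM = M₂ − M₁ = 2136.1883 − 1900.8528 = 235.3355 billion.

R235 billion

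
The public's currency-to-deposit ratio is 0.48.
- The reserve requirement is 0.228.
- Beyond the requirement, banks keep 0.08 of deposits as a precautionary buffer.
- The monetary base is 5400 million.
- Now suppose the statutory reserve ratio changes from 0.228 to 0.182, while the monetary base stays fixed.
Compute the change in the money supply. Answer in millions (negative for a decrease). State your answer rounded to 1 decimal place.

628.8 million

Initially m₁ = (1 + 0.48) / (0.228 + 0.08 + 0.48) ≈ 1.878173, so M₁ = 1.878173 × 5400 = 10142.1342 million.
After the change m₂ = (1 + 0.48) / (0.182 + 0.08 + 0.48) ≈ 1.994609, so M₂ = 1.994609 × 5400 = 10770.8886 million.
ΔM = M₂ − M₁ = 10770.8886 − 10142.1342 = 628.7544 million.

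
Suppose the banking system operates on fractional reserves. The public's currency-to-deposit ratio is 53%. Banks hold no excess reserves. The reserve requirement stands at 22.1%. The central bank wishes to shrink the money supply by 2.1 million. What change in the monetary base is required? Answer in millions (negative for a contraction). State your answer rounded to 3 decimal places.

-1.031 million

The money multiplier is m = (1 + c) / (rr + c) = (1 + 0.53) / (0.221 + 0.53) ≈ 2.03728.
ΔMB = ΔM / m = (−2.1) / 2.03728 ≈ -1.0308 million.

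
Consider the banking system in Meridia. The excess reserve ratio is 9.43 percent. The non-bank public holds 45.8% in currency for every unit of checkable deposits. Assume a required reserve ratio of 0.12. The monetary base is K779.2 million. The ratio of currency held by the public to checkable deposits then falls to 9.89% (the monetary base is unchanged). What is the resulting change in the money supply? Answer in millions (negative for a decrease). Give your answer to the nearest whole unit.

K1044 million

Initially m₁ = (1 + 0.458) / (0.12 + 0.0943 + 0.458) ≈ 2.1687, so M₁ = 2.1687 × 779.2 ≈ 1689.851 million.
After the change m₂ = (1 + 0.0989) / (0.12 + 0.0943 + 0.0989) ≈ 3.5086, so M₂ = 3.5086 × 779.2 ≈ 2733.9011 million.
ΔM = M₂ − M₁ = 2733.9011 − 1689.851 = 1044.0501 million.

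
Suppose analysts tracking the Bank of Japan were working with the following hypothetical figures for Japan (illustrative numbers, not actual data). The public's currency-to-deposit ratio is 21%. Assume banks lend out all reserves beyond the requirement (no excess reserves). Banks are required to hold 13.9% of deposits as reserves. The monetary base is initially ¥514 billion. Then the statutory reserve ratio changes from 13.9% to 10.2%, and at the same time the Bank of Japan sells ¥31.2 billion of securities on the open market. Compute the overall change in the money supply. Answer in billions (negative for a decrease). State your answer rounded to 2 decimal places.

¥90.33 billion

Before: m₁ = (1 + 0.21) / (0.139 + 0.21) ≈ 3.467049, MB₁ = 514, so M₁ = 3.467049 × 514 ≈ 1782.0632 billion.
After: m₂ = (1 + 0.21) / (0.102 + 0.21) ≈ 3.878205, MB₂ = 514 − 31.2 = 482.8, so M₂ = 3.878205 × 482.8 ≈ 1872.3974 billion.
ΔM = M₂ − M₁ = 1872.3974 − 1782.0632 = 90.3342 billion.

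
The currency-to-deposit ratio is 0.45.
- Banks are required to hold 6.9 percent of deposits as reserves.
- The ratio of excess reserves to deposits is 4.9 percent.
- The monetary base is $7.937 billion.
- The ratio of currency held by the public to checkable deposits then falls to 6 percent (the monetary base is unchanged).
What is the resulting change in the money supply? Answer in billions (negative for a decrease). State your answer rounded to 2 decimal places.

$27.00 billion

Initially m₁ = (1 + 0.45) / (0.069 + 0.049 + 0.45) ≈ 2.5528, so M₁ = 2.5528 × 7.937 ≈ 20.2616 billion.
After the change m₂ = (1 + 0.06) / (0.069 + 0.049 + 0.06) ≈ 5.9551, so M₂ = 5.9551 × 7.937 ≈ 47.2656 billion.
ΔM = M₂ − M₁ = 47.2656 − 20.2616 = 27.004 billion.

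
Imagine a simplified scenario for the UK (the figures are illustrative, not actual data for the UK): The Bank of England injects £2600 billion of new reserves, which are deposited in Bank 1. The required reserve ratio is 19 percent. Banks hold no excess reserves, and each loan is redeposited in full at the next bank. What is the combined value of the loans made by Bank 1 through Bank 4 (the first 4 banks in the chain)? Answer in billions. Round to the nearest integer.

Bank i lends (1 − rr)^i of the original deposit: Bank 1 lends 2600·0.8100 = 2106.0000, Bank 2 lends 2600·0.8100² = 1705.8600, and so on.
Summing a geometric series: total = 2600·[0.8100·(1 − 0.8100^4) / (1 − 0.8100)] ≈ 6312.8213 billion.

£6313 billion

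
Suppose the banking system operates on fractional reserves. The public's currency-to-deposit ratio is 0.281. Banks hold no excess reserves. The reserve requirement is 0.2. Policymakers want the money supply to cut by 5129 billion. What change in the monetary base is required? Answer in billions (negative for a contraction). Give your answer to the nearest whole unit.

-1926 billion

The money multiplier is m = (1 + c) / (rr + c) = (1 + 0.281) / (0.2 + 0.281) ≈ 2.66320.
ΔMB = ΔM / m = (−5129) / 2.66320 ≈ -1925.8786 billion.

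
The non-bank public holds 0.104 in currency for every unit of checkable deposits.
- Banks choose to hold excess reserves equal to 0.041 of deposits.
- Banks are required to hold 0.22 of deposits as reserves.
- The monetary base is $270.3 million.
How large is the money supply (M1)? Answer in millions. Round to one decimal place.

The money multiplier is m = (1 + c) / (rr + e + c) = (1 + 0.104) / (0.22 + 0.041 + 0.104) ≈ 3.02466.
So M = m × MB = 3.02466 × 270.3 ≈ 817.5656 million.

$817.6 million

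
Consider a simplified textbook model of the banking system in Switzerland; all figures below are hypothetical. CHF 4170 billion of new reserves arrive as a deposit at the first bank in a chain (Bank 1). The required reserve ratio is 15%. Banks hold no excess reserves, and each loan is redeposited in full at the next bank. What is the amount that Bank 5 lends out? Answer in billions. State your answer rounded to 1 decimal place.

Each bank lends a fraction (1 − rr) = 0.8500 of the deposit it receives, so Bank 5 receives 4170·0.8500^4 and lends 4170·0.8500^5 ≈ 1850.2512 billion.

CHF 1850.3 billion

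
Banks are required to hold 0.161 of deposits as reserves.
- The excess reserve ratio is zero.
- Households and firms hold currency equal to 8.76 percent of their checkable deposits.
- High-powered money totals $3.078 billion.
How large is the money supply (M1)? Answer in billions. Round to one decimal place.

The money multiplier is m = (1 + c) / (rr + c) = (1 + 0.0876) / (0.161 + 0.0876) ≈ 4.3749.
So M = m × MB = 4.3749 × 3.078 ≈ 13.4659 billion.

$13.5 billion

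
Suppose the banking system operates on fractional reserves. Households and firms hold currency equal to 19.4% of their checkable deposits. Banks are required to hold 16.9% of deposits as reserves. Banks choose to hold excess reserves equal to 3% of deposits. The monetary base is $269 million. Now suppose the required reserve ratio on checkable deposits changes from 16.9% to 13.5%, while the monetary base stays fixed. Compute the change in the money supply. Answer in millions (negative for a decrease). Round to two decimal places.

Initially m₁ = (1 + 0.194) / (0.169 + 0.03 + 0.194) ≈ 3.038168, so M₁ = 3.038168 × 269 ≈ 817.2672 million.
After the change m₂ = (1 + 0.194) / (0.135 + 0.03 + 0.194) ≈ 3.325905, so M₂ = 3.325905 × 269 ≈ 894.6684 million.
ΔM = M₂ − M₁ = 894.6684 − 817.2672 = 77.4012 million.

$77.40 million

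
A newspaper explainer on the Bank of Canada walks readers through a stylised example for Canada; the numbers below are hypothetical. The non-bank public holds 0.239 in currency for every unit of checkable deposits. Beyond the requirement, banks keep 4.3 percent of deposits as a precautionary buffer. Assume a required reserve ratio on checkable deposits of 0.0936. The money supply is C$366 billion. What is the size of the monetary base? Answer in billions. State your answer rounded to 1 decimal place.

The money multiplier is m = (1 + c) / (rr + e + c) = (1 + 0.239) / (0.0936 + 0.043 + 0.239) ≈ 3.29872.
MB = M / m = 366 / 3.29872 ≈ 110.9521 billion.

C$111.0 billion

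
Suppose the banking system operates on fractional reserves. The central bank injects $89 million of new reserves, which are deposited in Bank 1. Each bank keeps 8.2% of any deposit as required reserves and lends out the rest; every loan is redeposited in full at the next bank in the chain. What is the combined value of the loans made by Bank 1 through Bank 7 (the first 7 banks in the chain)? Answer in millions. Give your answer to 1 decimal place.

Bank i lends (1 − rr)^i of the original deposit: Bank 1 lends 89·0.9180 = 81.7020, Bank 2 lends 89·0.9180² ≈ 75.0024, and so on.
Summing a geometric series: total = 89·[0.9180·(1 − 0.9180^7) / (1 − 0.9180)] ≈ 448.9497 million.

$448.9 million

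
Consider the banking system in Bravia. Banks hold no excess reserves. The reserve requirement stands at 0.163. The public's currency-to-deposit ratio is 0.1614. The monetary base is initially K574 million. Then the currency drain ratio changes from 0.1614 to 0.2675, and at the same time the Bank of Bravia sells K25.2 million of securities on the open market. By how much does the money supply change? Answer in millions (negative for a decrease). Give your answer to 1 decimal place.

-439.2 million

Before: m₁ = (1 + 0.1614) / (0.163 + 0.1614) ≈ 3.58015, MB₁ = 574, so M₁ = 3.58015 × 574 = 2055.0061 million.
After: m₂ = (1 + 0.2675) / (0.163 + 0.2675) ≈ 2.94425, MB₂ = 574 − 25.2 = 548.8, so M₂ = 2.94425 × 548.8 = 1615.8044 million.
ΔM = M₂ − M₁ = 1615.8044 − 2055.0061 = -439.2017 million.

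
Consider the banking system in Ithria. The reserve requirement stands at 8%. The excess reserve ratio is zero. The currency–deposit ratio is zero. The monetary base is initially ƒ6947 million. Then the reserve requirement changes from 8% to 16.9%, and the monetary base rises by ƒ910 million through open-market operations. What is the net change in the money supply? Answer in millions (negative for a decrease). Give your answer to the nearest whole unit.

-40346 million

Before: m₁ = 1 / (0.08) = 12.5, MB₁ = 6947, so M₁ = 12.5 × 6947 = 86837.5 million.
After: m₂ = 1 / (0.169) ≈ 5.91716, MB₂ = 6947 + 910 = 7857, so M₂ = 5.91716 × 7857 ≈ 46491.1261 million.
ΔM = M₂ − M₁ = 46491.1261 − 86837.5 = -40346.3739 million.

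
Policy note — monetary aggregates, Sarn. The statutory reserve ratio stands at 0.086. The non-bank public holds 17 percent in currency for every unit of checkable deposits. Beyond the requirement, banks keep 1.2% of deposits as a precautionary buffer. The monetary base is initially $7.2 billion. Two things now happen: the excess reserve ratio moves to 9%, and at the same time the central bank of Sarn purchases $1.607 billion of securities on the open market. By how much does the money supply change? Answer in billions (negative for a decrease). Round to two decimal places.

Before: m₁ = (1 + 0.17) / (0.086 + 0.012 + 0.17) ≈ 4.3657, MB₁ = 7.2, so M₁ = 4.3657 × 7.2 ≈ 31.433 billion.
After: m₂ = (1 + 0.17) / (0.086 + 0.09 + 0.17) ≈ 3.3815, MB₂ = 7.2 + 1.607 = 8.807, so M₂ = 3.3815 × 8.807 ≈ 29.7809 billion.
ΔM = M₂ − M₁ = 29.7809 − 31.433 = -1.6521 billion.

-1.65 billion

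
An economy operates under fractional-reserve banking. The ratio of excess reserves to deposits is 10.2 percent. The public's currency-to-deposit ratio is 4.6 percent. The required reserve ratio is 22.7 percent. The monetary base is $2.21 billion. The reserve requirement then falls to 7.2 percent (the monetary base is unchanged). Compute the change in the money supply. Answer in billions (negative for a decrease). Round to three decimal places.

$4.343 billion

Initially m₁ = (1 + 0.046) / (0.227 + 0.102 + 0.046) ≈ 2.78933, so M₁ = 2.78933 × 2.21 ≈ 6.1644 billion.
After the change m₂ = (1 + 0.046) / (0.072 + 0.102 + 0.046) ≈ 4.75455, so M₂ = 4.75455 × 2.21 ≈ 10.5076 billion.
ΔM = M₂ − M₁ = 10.5076 − 6.1644 = 4.3432 billion.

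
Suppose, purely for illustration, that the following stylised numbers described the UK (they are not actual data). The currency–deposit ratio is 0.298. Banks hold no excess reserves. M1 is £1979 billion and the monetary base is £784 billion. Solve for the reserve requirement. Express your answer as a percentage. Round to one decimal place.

Using m = M/MB = 1979/784 ≈ 2.524235. Since m = (1 + c)/(c + rr + e), the denominator satisfies c + rr + e = (1 + c)/m = (1 + 0.298) / 2.524235 ≈ 0.514215.
With c = 0.298 and e = 0, the reserve requirement is 0.514215 − 0.298 − 0 = 0.216215.

21.6%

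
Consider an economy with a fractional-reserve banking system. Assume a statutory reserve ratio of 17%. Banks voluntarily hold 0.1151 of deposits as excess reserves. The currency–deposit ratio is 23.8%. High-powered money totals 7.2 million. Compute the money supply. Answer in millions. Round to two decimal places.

The money multiplier is m = (1 + c) / (rr + e + c) = (1 + 0.238) / (0.17 + 0.1151 + 0.238) ≈ 2.3667.
So M = m × MB = 2.3667 × 7.2 ≈ 17.0402 million.

17.04 million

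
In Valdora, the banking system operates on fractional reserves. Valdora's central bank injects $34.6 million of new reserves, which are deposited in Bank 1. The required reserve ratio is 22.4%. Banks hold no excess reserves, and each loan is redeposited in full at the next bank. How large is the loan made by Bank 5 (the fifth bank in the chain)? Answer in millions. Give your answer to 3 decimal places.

$9.736 million

Each bank lends a fraction (1 − rr) = 0.7760 of the deposit it receives, so Bank 5 receives 34.6·0.7760^4 and lends 34.6·0.7760^5 ≈ 9.7361 million.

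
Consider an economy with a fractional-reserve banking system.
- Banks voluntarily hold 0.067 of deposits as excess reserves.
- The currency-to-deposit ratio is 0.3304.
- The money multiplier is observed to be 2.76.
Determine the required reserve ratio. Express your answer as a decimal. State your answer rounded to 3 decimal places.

0.085

Using m = 2.76. Since m = (1 + c)/(c + rr + e), the denominator satisfies c + rr + e = (1 + c)/m = (1 + 0.3304) / 2.76 ≈ 0.482029.
With c = 0.3304 and e = 0.067, the required reserve ratio is 0.482029 − 0.3304 − 0.067 = 0.084629.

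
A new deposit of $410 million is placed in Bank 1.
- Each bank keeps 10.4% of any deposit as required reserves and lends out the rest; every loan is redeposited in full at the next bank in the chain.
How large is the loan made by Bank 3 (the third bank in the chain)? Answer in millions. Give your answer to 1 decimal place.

$294.9 million

Each bank lends a fraction (1 − rr) = 0.8960 of the deposit it receives, so Bank 3 receives 410·0.8960^2 and lends 410·0.8960^3 ≈ 294.9225 million.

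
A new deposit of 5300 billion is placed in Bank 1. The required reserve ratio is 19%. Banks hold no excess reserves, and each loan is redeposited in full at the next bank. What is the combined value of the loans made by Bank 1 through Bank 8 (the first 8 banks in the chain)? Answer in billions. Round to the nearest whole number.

Bank i lends (1 − rr)^i of the original deposit: Bank 1 lends 5300·0.8100 = 4293.0000, Bank 2 lends 5300·0.8100² = 3477.3300, and so on.
Summing a geometric series: total = 5300·[0.8100·(1 − 0.8100^8) / (1 − 0.8100)] ≈ 18407.8865 billion.

18408 billion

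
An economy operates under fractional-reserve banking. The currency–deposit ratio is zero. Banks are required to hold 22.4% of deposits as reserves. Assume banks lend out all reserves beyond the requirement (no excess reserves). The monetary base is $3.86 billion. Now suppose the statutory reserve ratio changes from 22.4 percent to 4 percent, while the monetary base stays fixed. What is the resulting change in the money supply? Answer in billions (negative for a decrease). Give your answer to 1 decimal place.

Initially m₁ = 1 / (0.224) ≈ 4.4643, so M₁ = 4.4643 × 3.86 ≈ 17.2322 billion.
After the change m₂ = 1 / (0.04) = 25, so M₂ = 25 × 3.86 = 96.5 billion.
ΔM = M₂ − M₁ = 96.5 − 17.2322 = 79.2678 billion.

$79.3 billion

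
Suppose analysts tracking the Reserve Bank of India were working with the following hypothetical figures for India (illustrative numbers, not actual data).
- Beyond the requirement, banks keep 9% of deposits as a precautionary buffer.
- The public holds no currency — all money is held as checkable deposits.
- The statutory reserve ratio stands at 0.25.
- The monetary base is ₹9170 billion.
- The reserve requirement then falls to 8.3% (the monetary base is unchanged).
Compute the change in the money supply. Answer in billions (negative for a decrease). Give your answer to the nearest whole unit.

₹26035 billion

Initially m₁ = 1 / (0.25 + 0.09) ≈ 2.94118, so M₁ = 2.94118 × 9170 = 26970.6206 billion.
After the change m₂ = 1 / (0.083 + 0.09) ≈ 5.78035, so M₂ = 5.78035 × 9170 = 53005.8095 billion.
ΔM = M₂ − M₁ = 53005.8095 − 26970.6206 = 26035.1889 billion.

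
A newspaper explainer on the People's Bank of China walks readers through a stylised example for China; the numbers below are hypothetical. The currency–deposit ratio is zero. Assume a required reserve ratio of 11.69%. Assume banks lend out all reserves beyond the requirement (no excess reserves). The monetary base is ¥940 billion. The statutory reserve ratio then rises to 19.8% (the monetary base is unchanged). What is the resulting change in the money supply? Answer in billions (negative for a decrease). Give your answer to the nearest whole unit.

-3294 billion

Initially m₁ = 1 / (0.1169) ≈ 8.5543, so M₁ = 8.5543 × 940 = 8041.042 billion.
After the change m₂ = 1 / (0.198) ≈ 5.0505, so M₂ = 5.0505 × 940 = 4747.47 billion.
ΔM = M₂ − M₁ = 4747.47 − 8041.042 = -3293.572 billion.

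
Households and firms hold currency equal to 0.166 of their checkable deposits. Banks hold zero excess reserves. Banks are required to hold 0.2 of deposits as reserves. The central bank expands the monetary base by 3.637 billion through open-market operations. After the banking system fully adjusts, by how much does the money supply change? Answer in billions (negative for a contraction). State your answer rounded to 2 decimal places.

The money multiplier is m = (1 + c) / (rr + c) = (1 + 0.166) / (0.2 + 0.166) ≈ 3.1858.
The purchase adds 3.637 billion of base, so ΔM = m × ΔMB = 3.1858 × (+3.637) ≈ 11.5868 billion.

11.59 billion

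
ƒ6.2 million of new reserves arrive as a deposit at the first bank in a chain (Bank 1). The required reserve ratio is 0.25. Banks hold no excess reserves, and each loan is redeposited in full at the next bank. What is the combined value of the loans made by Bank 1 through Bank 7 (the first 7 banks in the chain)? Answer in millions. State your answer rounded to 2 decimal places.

ƒ16.12 million

Bank i lends (1 − rr)^i of the original deposit: Bank 1 lends 6.2·0.7500 = 4.6500, Bank 2 lends 6.2·0.7500² = 3.4875, and so on.
Summing a geometric series: total = 6.2·[0.7500·(1 − 0.7500^7) / (1 − 0.7500)] ≈ 16.1172 million.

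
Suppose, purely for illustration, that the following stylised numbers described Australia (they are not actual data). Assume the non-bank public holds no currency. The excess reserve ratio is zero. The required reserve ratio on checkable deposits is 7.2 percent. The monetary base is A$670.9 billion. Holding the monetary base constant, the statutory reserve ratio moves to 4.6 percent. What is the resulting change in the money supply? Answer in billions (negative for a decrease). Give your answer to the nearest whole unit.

A$5267 billion

Initially m₁ = 1 / (0.072) ≈ 13.8889, so M₁ = 13.8889 × 670.9 ≈ 9318.063 billion.
After the change m₂ = 1 / (0.046) ≈ 21.7391, so M₂ = 21.7391 × 670.9 ≈ 14584.7622 billion.
ΔM = M₂ − M₁ = 14584.7622 − 9318.063 = 5266.6992 billion.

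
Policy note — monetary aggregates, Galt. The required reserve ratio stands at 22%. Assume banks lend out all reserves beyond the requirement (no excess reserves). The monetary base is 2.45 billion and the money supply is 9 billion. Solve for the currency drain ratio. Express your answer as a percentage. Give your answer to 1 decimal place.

7.2%

Using m = M/MB = 9/2.45 ≈ 3.673469. From m = (1 + c)/(c + rr + e), rearranging gives 1 + c = m·(c + rr + e), so c·(1 − m) = m·(rr + e) − 1.
Hence c = [m·(rr + e) − 1]/(1 − m) = [3.673469 × (0.22 + 0) − 1] / (1 − 3.673469) ≈ 0.071756.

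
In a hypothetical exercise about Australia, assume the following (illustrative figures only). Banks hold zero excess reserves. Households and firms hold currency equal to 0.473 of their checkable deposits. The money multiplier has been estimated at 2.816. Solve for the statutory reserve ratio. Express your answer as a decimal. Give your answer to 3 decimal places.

Using m = 2.816. Since m = (1 + c)/(c + rr + e), the denominator satisfies c + rr + e = (1 + c)/m = (1 + 0.473) / 2.816 ≈ 0.523082.
With c = 0.473 and e = 0, the statutory reserve ratio is 0.523082 − 0.473 − 0 = 0.050082.

0.050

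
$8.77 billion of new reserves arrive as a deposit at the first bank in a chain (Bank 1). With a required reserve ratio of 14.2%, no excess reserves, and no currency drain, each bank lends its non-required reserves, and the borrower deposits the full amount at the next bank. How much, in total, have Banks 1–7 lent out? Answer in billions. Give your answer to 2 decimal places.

$34.85 billion

Bank i lends (1 − rr)^i of the original deposit: Bank 1 lends 8.77·0.8580 ≈ 7.5247, Bank 2 lends 8.77·0.8580² ≈ 6.4562, and so on.
Summing a geometric series: total = 8.77·[0.8580·(1 − 0.8580^7) / (1 − 0.8580)] ≈ 34.8517 billion.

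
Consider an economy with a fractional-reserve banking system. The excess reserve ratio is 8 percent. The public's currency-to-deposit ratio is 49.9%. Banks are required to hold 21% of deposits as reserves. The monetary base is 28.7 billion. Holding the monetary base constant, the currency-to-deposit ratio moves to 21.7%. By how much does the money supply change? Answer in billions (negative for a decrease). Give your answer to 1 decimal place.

Initially m₁ = (1 + 0.499) / (0.21 + 0.08 + 0.499) ≈ 1.8999, so M₁ = 1.8999 × 28.7 ≈ 54.5271 billion.
After the change m₂ = (1 + 0.217) / (0.21 + 0.08 + 0.217) ≈ 2.4004, so M₂ = 2.4004 × 28.7 ≈ 68.8915 billion.
ΔM = M₂ − M₁ = 68.8915 − 54.5271 = 14.3644 billion.

14.4 billion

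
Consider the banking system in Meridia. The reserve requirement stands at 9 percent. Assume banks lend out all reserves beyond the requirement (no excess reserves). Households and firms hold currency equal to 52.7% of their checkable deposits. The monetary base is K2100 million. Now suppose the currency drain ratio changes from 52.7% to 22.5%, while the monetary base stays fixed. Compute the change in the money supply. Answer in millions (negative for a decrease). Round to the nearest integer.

K2969 million

Initially m₁ = (1 + 0.527) / (0.09 + 0.527) ≈ 2.47488, so M₁ = 2.47488 × 2100 = 5197.248 million.
After the change m₂ = (1 + 0.225) / (0.09 + 0.225) ≈ 3.88889, so M₂ = 3.88889 × 2100 = 8166.669 million.
ΔM = M₂ − M₁ = 8166.669 − 5197.248 = 2969.421 million.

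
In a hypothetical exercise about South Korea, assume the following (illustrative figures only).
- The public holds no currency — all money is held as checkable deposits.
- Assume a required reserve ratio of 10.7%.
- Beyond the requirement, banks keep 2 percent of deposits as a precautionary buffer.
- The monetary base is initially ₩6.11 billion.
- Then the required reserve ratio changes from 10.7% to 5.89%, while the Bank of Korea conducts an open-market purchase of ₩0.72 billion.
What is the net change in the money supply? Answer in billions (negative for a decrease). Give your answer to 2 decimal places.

Before: m₁ = 1 / (0.107 + 0.02) ≈ 7.8740, MB₁ = 6.11, so M₁ = 7.8740 × 6.11 ≈ 48.1101 billion.
After: m₂ = 1 / (0.0589 + 0.02) ≈ 12.6743, MB₂ = 6.11 + 0.72 = 6.83, so M₂ = 12.6743 × 6.83 ≈ 86.5655 billion.
ΔM = M₂ − M₁ = 86.5655 − 48.1101 = 38.4554 billion.

₩38.46 billion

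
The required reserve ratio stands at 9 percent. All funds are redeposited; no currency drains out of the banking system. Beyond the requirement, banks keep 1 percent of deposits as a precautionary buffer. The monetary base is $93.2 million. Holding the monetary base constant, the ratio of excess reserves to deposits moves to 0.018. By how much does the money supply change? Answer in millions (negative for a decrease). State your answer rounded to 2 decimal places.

-69.04 million

Initially m₁ = 1 / (0.09 + 0.01) = 10, so M₁ = 10 × 93.2 = 932 million.
After the change m₂ = 1 / (0.09 + 0.018) ≈ 9.25926, so M₂ = 9.25926 × 93.2 ≈ 862.963 million.
ΔM = M₂ − M₁ = 862.963 − 932 = -69.037 million.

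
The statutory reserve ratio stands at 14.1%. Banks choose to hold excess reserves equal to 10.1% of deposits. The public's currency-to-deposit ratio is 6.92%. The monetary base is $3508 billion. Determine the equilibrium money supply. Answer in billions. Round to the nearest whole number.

$12053 billion

The money multiplier is m = (1 + c) / (rr + e + c) = (1 + 0.0692) / (0.141 + 0.101 + 0.0692) ≈ 3.43573.
So M = m × MB = 3.43573 × 3508 ≈ 12052.5408 billion.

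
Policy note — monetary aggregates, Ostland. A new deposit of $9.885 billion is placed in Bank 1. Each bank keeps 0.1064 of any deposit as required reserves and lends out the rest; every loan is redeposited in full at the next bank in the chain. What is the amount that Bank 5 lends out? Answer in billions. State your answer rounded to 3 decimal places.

$5.632 billion

Each bank lends a fraction (1 − rr) = 0.8936 of the deposit it receives, so Bank 5 receives 9.885·0.8936^4 and lends 9.885·0.8936^5 ≈ 5.6324 billion.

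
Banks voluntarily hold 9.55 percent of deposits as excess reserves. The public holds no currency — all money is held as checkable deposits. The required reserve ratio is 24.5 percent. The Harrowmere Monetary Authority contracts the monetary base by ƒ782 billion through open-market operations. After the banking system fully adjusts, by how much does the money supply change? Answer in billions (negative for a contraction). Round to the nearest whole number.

-2297 billion

The money multiplier is m = 1 / (rr + e) = 1 / (0.245 + 0.0955) ≈ 2.9369.
The sale removes 782 billion of base, so ΔM = m × ΔMB = 2.9369 × (−782) = -2296.6558 billion.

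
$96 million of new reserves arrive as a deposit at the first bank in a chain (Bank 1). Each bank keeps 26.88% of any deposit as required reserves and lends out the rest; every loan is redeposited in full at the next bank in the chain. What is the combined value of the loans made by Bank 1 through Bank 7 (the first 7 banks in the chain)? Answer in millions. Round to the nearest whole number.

$232 million

Bank i lends (1 − rr)^i of the original deposit: Bank 1 lends 96·0.7312 = 70.1952, Bank 2 lends 96·0.7312² ≈ 51.3267, and so on.
Summing a geometric series: total = 96·[0.7312·(1 − 0.7312^7) / (1 − 0.7312)] ≈ 231.9598 million.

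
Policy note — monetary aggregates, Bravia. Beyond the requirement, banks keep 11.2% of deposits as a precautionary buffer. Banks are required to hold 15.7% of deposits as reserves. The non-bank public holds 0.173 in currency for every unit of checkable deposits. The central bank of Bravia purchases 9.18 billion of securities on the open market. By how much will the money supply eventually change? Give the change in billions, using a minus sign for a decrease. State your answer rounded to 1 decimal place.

The money multiplier is m = (1 + c) / (rr + e + c) = (1 + 0.173) / (0.157 + 0.112 + 0.173) ≈ 2.6538.
The purchase adds 9.18 billion of base, so ΔM = m × ΔMB = 2.6538 × (+9.18) ≈ 24.3619 billion.

24.4 billion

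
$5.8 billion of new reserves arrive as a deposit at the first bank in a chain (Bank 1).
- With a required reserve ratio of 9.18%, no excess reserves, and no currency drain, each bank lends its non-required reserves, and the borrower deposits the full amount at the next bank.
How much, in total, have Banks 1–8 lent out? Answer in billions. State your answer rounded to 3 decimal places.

Bank i lends (1 − rr)^i of the original deposit: Bank 1 lends 5.8·0.9082 ≈ 5.2676, Bank 2 lends 5.8·0.9082² ≈ 4.7840, and so on.
Summing a geometric series: total = 5.8·[0.9082·(1 − 0.9082^8) / (1 − 0.9082)] ≈ 30.8214 billion.

$30.821 billion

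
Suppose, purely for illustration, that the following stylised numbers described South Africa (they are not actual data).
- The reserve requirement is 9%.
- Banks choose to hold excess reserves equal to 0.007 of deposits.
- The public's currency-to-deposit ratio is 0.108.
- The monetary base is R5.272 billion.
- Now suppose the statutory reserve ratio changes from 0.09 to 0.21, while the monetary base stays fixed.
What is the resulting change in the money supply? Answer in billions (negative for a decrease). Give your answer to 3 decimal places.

-10.521 billion

Initially m₁ = (1 + 0.108) / (0.09 + 0.007 + 0.108) ≈ 5.40488, so M₁ = 5.40488 × 5.272 ≈ 28.4945 billion.
After the change m₂ = (1 + 0.108) / (0.21 + 0.007 + 0.108) ≈ 3.40923, so M₂ = 3.40923 × 5.272 ≈ 17.9735 billion.
ΔM = M₂ − M₁ = 17.9735 − 28.4945 = -10.521 billion.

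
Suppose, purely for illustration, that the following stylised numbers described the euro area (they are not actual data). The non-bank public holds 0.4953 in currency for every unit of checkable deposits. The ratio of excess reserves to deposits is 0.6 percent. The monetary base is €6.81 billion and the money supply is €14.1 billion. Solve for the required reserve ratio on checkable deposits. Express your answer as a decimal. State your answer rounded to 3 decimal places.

Using m = M/MB = 14.1/6.81 ≈ 2.070485. Since m = (1 + c)/(c + rr + e), the denominator satisfies c + rr + e = (1 + c)/m = (1 + 0.4953) / 2.070485 ≈ 0.722198.
With c = 0.4953 and e = 0.006, the required reserve ratio on checkable deposits is 0.722198 − 0.4953 − 0.006 = 0.220898.

0.221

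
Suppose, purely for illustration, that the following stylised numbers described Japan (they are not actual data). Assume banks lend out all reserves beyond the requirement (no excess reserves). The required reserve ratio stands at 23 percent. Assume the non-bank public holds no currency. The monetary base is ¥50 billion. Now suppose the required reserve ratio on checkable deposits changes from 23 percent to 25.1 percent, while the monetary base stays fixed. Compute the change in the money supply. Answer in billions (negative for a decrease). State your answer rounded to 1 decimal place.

-18.2 billion

Initially m₁ = 1 / (0.23) ≈ 4.3478, so M₁ = 4.3478 × 50 = 217.39 billion.
After the change m₂ = 1 / (0.251) ≈ 3.9841, so M₂ = 3.9841 × 50 = 199.205 billion.
ΔM = M₂ − M₁ = 199.205 − 217.39 = -18.185 billion.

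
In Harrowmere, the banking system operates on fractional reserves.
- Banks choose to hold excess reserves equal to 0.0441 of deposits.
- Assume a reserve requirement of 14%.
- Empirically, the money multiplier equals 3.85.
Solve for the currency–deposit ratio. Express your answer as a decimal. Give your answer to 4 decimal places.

Using m = 3.85. From m = (1 + c)/(c + rr + e), rearranging gives 1 + c = m·(c + rr + e), so c·(1 − m) = m·(rr + e) − 1.
Hence c = [m·(rr + e) − 1]/(1 − m) = [3.85 × (0.14 + 0.0441) − 1] / (1 − 3.85) ≈ 0.102181.

0.1022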